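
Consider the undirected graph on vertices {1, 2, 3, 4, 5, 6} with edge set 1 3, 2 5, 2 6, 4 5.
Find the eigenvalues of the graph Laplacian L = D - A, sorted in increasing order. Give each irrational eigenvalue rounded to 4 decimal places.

[0, 0, 0.5858, 2, 2, 3.4142]

Each diagonal entry of L is the vertex degree and each off-diagonal entry is -1 where an edge is present, 0 otherwise; in the order [1, 2, 3, 4, 5, 6] the diagonal is [1, 2, 1, 1, 2, 1]. Since every row of L sums to 0, the all-ones vector is in the kernel and 0 is an eigenvalue. The 2 zero eigenvalues correspond to the 2 connected components. There are 2 zeros in the spectrum, matching the 2 components.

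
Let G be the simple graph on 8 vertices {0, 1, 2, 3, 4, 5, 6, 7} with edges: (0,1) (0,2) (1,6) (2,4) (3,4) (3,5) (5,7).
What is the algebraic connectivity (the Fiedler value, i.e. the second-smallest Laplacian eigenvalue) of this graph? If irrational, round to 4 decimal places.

0.1522

With the vertex order [0, 1, 2, 3, 4, 5, 6, 7], the degrees are [2, 2, 2, 2, 2, 2, 1, 1], giving D = diag(2, 2, 2, 2, 2, 2, 1, 1) and L = D - A. The sorted Laplacian eigenvalues are [0, 0.1522, 0.5858, 1.2346, 2, 2.7654, 3.4142, 3.8478]; the algebraic connectivity is the second entry, 0.1522. The largest eigenvalue, 3.8478, is at most the vertex count 8. There is one zero in the spectrum, matching the 1 component.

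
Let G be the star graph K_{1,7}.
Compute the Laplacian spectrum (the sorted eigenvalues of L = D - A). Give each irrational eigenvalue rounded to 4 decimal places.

[0, 1, 1, 1, 1, 1, 1, 8]

The graph has 8 vertices and degree multiset [7, 1, 1, 1, 1, 1, 1, 1]; D is the diagonal matrix of degrees and L = D - A. L is symmetric positive semidefinite, so every eigenvalue is real and nonnegative. The single zero eigenvalue shows the graph is connected. The largest eigenvalue, 8, is at most the vertex count 8. There is one zero in the spectrum, matching the 1 component.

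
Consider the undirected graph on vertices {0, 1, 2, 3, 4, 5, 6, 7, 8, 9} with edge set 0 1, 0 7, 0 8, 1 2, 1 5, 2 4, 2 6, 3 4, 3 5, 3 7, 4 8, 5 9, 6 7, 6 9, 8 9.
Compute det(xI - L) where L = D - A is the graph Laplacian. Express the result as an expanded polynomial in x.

With the vertex order [0, 1, 2, 3, 4, 5, 6, 7, 8, 9], the degrees are [3, 3, 3, 3, 3, 3, 3, 3, 3, 3], giving D = diag(3, 3, 3, 3, 3, 3, 3, 3, 3, 3) and L = D - A. The eigenvalues of L are [0, 2, 2, 2, 2, 2, 5, 5, 5, 5]; the characteristic polynomial is the product of (x - lambda_i), which multiplies out to x^10 - 30x^9 + 390x^8 - 2880x^7 + 13305x^6 - 39882x^5 + 77640x^4 - 94800x^3 + 66000x^2 - 20000x. Since p(0) = det(-L) = 0, x divides p(x).

x^10 - 30x^9 + 390x^8 - 2880x^7 + 13305x^6 - 39882x^5 + 77640x^4 - 94800x^3 + 66000x^2 - 20000x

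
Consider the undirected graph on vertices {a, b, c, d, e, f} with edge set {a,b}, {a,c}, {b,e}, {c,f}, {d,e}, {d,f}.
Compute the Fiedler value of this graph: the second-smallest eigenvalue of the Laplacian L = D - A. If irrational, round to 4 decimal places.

1

With the vertex order [a, b, c, d, e, f], the degrees are [2, 2, 2, 2, 2, 2], giving D = diag(2, 2, 2, 2, 2, 2) and L = D - A. Computing the eigenvalues of L and sorting gives [0, 1, 1, 3, 3, 4]. The Fiedler value lambda_2 = 1 is strictly positive, so the graph is connected. The eigenvalues sum to 12, which equals trace(L) = 2|E|.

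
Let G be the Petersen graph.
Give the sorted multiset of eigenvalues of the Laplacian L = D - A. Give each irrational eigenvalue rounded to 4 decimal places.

The graph has 10 vertices and degree multiset [3, 3, 3, 3, 3, 3, 3, 3, 3, 3]; D is the diagonal matrix of degrees and L = D - A. Diagonalising L (or applying a numerical eigensolver to the 10x10 matrix) gives the spectrum above. The single zero eigenvalue shows the graph is connected. The largest eigenvalue, 5, is at most the vertex count 10.

[0, 2, 2, 2, 2, 2, 5, 5, 5, 5]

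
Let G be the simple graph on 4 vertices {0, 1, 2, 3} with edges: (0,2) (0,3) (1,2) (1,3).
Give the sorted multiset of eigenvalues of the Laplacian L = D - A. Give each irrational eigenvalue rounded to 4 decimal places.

With the vertex order [0, 1, 2, 3], the degrees are [2, 2, 2, 2], giving D = diag(2, 2, 2, 2) and L = D - A. L is symmetric positive semidefinite, so every eigenvalue is real and nonnegative. The single zero eigenvalue shows the graph is connected.

[0, 2, 2, 4]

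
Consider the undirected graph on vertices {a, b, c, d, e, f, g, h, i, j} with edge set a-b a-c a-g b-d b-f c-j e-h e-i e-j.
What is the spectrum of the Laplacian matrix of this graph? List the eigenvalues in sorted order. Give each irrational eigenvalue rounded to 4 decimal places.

With the vertex order [a, b, c, d, e, f, g, h, i, j], the degrees are [3, 3, 2, 1, 3, 1, 1, 1, 1, 2], giving D = diag(3, 3, 2, 1, 3, 1, 1, 1, 1, 2) and L = D - A. Diagonalising L (or applying a numerical eigensolver to the 10x10 matrix) gives the spectrum above. The single zero eigenvalue shows the graph is connected. The eigenvalues sum to 18, which equals trace(L) = 2|E|. The largest eigenvalue, 4.6554, is at most the vertex count 10.

[0, 0.1338, 0.5188, 1, 1, 1, 2.3111, 3.2108, 4.1701, 4.6554]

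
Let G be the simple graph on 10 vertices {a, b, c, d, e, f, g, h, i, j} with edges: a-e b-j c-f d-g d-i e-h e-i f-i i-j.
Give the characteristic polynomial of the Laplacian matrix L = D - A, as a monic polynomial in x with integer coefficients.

x^10 - 18x^9 + 132x^8 - 514x^7 + 1158x^6 - 1542x^5 + 1195x^4 - 516x^3 + 114x^2 - 10x

Reading degrees in the order [a, b, c, d, e, f, g, h, i, j] gives [1, 1, 1, 2, 3, 2, 1, 1, 4, 2]; set D = diag(1, 1, 1, 2, 3, 2, 1, 1, 4, 2) and form L = D - A. Computing det(xI - L) by cofactor expansion (or equivalently via sum-over-permutations) gives x^10 - 18x^9 + 132x^8 - 514x^7 + 1158x^6 - 1542x^5 + 1195x^4 - 516x^3 + 114x^2 - 10x. The coefficient of x^9 equals -trace(L) = -18, matching the sum of degrees. By the matrix-tree theorem the graph has (1/10) * product of the nonzero eigenvalues = 1 spanning tree.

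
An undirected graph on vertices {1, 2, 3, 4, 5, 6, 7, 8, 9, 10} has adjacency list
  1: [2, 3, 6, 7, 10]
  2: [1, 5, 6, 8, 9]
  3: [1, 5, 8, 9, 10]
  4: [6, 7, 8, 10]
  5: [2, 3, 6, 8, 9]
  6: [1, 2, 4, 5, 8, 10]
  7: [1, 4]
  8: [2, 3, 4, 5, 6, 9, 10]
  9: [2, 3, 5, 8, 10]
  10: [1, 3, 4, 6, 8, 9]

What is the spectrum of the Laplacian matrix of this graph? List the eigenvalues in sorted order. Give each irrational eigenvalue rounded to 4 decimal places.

Reading degrees in the order [1, 2, 3, 4, 5, 6, 7, 8, 9, 10] gives [5, 5, 5, 4, 5, 6, 2, 7, 5, 6]; set D = diag(5, 5, 5, 4, 5, 6, 2, 7, 5, 6) and form L = D - A. The multiplicity of 0 as a Laplacian eigenvalue equals the number of connected components. The largest eigenvalue, 8.3296, is at most the vertex count 10. The eigenvalues sum to 50, which equals trace(L) = 2|E|.

[0, 1.6167, 3.6935, 4.4679, 4.5259, 5.6527, 6.6134, 7.2209, 7.8794, 8.3296]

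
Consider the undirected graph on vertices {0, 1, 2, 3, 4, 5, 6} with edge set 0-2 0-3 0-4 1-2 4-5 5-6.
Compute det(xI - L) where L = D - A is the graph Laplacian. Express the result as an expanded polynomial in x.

Reading degrees in the order [0, 1, 2, 3, 4, 5, 6] gives [3, 1, 2, 1, 2, 2, 1]; set D = diag(3, 1, 2, 1, 2, 2, 1) and form L = D - A. L has integer entries, so p(x) = det(xI - L) has integer coefficients. Expanding the determinant yields x^7 - 12x^6 + 54x^5 - 114x^4 + 115x^3 - 50x^2 + 7x. Since p(0) = det(-L) = 0, x divides p(x). By the matrix-tree theorem the graph has (1/7) * product of the nonzero eigenvalues = 1 spanning tree.

x^7 - 12x^6 + 54x^5 - 114x^4 + 115x^3 - 50x^2 + 7x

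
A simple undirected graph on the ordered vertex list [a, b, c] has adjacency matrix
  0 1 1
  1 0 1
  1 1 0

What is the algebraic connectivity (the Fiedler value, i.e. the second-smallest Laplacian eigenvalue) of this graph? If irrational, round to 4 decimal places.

3

Reading degrees in the order [a, b, c] gives [2, 2, 2]; set D = diag(2, 2, 2) and form L = D - A. The smallest Laplacian eigenvalue is always 0. The next one, lambda_2 = 3, measures how hard the graph is to disconnect: larger values mean better connectivity. The eigenvalues sum to 6, which equals trace(L) = 2|E|. The largest eigenvalue, 3, is at most the vertex count 3.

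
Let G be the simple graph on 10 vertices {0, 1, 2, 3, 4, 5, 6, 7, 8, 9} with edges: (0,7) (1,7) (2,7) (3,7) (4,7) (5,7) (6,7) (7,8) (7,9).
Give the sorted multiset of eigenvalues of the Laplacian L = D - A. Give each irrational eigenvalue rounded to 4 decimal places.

Each diagonal entry of L is the vertex degree and each off-diagonal entry is -1 where an edge is present, 0 otherwise; in the order [0, 1, 2, 3, 4, 5, 6, 7, 8, 9] the diagonal is [1, 1, 1, 1, 1, 1, 1, 9, 1, 1]. L is symmetric positive semidefinite, so every eigenvalue is real and nonnegative. The largest eigenvalue, 10, is at most the vertex count 10. The eigenvalues sum to 18, which equals trace(L) = 2|E|.

[0, 1, 1, 1, 1, 1, 1, 1, 1, 10]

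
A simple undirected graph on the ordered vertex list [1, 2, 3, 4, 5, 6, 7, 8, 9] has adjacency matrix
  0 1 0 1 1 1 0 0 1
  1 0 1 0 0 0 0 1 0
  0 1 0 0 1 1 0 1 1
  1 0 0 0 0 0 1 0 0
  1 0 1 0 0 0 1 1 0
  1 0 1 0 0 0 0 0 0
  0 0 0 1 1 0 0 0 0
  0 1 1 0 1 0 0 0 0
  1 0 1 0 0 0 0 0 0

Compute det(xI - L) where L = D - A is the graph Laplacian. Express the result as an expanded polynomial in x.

x^9 - 28x^8 + 328x^7 - 2096x^6 + 7976x^5 - 18468x^4 + 25346x^3 - 18786x^2 + 5724x

Reading degrees in the order [1, 2, 3, 4, 5, 6, 7, 8, 9] gives [5, 3, 5, 2, 4, 2, 2, 3, 2]; set D = diag(5, 3, 5, 2, 4, 2, 2, 3, 2) and form L = D - A. L has integer entries, so p(x) = det(xI - L) has integer coefficients. Expanding the determinant yields x^9 - 28x^8 + 328x^7 - 2096x^6 + 7976x^5 - 18468x^4 + 25346x^3 - 18786x^2 + 5724x. The constant term is 0 because L is singular (the all-ones vector lies in its kernel). The largest eigenvalue, 7.1056, is at most the vertex count 9.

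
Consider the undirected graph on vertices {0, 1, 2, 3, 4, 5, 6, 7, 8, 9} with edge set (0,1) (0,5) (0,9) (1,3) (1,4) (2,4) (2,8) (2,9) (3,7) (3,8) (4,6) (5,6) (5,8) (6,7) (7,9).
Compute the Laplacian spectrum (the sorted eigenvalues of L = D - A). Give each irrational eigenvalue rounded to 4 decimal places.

Each diagonal entry of L is the vertex degree and each off-diagonal entry is -1 where an edge is present, 0 otherwise; in the order [0, 1, 2, 3, 4, 5, 6, 7, 8, 9] the diagonal is [3, 3, 3, 3, 3, 3, 3, 3, 3, 3]. Since every row of L sums to 0, the all-ones vector is in the kernel and 0 is an eigenvalue. The single zero eigenvalue shows the graph is connected. There is one zero in the spectrum, matching the 1 component.

[0, 2, 2, 2, 2, 2, 5, 5, 5, 5]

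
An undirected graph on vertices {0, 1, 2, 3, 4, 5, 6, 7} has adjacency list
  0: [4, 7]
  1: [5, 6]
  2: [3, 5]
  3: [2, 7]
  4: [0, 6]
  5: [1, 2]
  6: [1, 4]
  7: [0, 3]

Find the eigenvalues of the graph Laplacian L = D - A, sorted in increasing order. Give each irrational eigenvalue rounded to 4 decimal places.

With the vertex order [0, 1, 2, 3, 4, 5, 6, 7], the degrees are [2, 2, 2, 2, 2, 2, 2, 2], giving D = diag(2, 2, 2, 2, 2, 2, 2, 2) and L = D - A. L is symmetric positive semidefinite, so every eigenvalue is real and nonnegative. The single zero eigenvalue shows the graph is connected.

[0, 0.5858, 0.5858, 2, 2, 3.4142, 3.4142, 4]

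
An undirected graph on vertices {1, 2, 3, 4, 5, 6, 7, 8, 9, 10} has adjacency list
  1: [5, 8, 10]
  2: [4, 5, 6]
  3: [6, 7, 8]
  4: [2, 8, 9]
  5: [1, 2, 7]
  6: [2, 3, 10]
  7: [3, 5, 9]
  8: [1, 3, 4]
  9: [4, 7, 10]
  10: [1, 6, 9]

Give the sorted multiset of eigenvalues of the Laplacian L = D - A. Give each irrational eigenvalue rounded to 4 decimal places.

Reading degrees in the order [1, 2, 3, 4, 5, 6, 7, 8, 9, 10] gives [3, 3, 3, 3, 3, 3, 3, 3, 3, 3]; set D = diag(3, 3, 3, 3, 3, 3, 3, 3, 3, 3) and form L = D - A. The multiplicity of 0 as a Laplacian eigenvalue equals the number of connected components. The single zero eigenvalue shows the graph is connected. The eigenvalues sum to 30, which equals trace(L) = 2|E|.

[0, 2, 2, 2, 2, 2, 5, 5, 5, 5]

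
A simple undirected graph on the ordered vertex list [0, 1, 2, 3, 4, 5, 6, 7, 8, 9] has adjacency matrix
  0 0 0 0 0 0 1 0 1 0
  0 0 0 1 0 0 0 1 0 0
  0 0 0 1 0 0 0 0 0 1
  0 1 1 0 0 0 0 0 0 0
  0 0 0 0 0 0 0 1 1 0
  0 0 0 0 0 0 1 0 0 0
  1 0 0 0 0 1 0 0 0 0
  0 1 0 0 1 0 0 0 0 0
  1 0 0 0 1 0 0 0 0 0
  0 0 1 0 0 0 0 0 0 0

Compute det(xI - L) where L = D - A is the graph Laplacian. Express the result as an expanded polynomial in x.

x^10 - 18x^9 + 136x^8 - 560x^7 + 1365x^6 - 2002x^5 + 1716x^4 - 792x^3 + 165x^2 - 10x

Reading degrees in the order [0, 1, 2, 3, 4, 5, 6, 7, 8, 9] gives [2, 2, 2, 2, 2, 1, 2, 2, 2, 1]; set D = diag(2, 2, 2, 2, 2, 1, 2, 2, 2, 1) and form L = D - A. Computing det(xI - L) by cofactor expansion (or equivalently via sum-over-permutations) gives x^10 - 18x^9 + 136x^8 - 560x^7 + 1365x^6 - 2002x^5 + 1716x^4 - 792x^3 + 165x^2 - 10x. The constant term is 0 because L is singular (the all-ones vector lies in its kernel). The largest eigenvalue, 3.9021, is at most the vertex count 10.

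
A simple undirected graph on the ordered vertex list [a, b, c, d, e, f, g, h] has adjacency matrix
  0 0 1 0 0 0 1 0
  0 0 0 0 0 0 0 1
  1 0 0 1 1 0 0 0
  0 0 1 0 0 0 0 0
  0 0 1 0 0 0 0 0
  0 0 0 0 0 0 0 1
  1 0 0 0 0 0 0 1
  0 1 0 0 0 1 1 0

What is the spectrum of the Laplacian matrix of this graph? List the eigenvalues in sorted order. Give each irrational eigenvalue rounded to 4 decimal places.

[0, 0.1864, 1, 1, 1, 2.4707, 4, 4.3429]

Reading degrees in the order [a, b, c, d, e, f, g, h] gives [2, 1, 3, 1, 1, 1, 2, 3]; set D = diag(2, 1, 3, 1, 1, 1, 2, 3) and form L = D - A. Diagonalising L (or applying a numerical eigensolver to the 8x8 matrix) gives the spectrum above. The largest eigenvalue, 4.3429, is at most the vertex count 8.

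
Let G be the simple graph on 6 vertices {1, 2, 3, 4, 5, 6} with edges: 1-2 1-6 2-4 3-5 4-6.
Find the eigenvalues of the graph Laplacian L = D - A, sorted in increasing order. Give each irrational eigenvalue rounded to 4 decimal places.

[0, 0, 2, 2, 2, 4]

With the vertex order [1, 2, 3, 4, 5, 6], the degrees are [2, 2, 1, 2, 1, 2], giving D = diag(2, 2, 1, 2, 1, 2) and L = D - A. L is symmetric positive semidefinite, so every eigenvalue is real and nonnegative. The 2 zero eigenvalues correspond to the 2 connected components.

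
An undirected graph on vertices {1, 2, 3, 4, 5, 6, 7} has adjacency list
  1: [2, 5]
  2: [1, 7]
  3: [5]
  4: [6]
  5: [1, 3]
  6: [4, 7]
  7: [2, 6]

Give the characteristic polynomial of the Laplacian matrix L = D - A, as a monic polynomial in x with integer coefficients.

x^7 - 12x^6 + 55x^5 - 120x^4 + 126x^3 - 56x^2 + 7x

Each diagonal entry of L is the vertex degree and each off-diagonal entry is -1 where an edge is present, 0 otherwise; in the order [1, 2, 3, 4, 5, 6, 7] the diagonal is [2, 2, 1, 1, 2, 2, 2]. L has integer entries, so p(x) = det(xI - L) has integer coefficients. Expanding the determinant yields x^7 - 12x^6 + 55x^5 - 120x^4 + 126x^3 - 56x^2 + 7x. The constant term is 0 because L is singular (the all-ones vector lies in its kernel).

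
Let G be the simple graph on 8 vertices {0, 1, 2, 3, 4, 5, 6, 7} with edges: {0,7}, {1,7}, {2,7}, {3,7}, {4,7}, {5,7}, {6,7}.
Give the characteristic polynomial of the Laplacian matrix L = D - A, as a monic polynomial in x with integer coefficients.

With the vertex order [0, 1, 2, 3, 4, 5, 6, 7], the degrees are [1, 1, 1, 1, 1, 1, 1, 7], giving D = diag(1, 1, 1, 1, 1, 1, 1, 7) and L = D - A. Computing det(xI - L) by cofactor expansion (or equivalently via sum-over-permutations) gives x^8 - 14x^7 + 63x^6 - 140x^5 + 175x^4 - 126x^3 + 49x^2 - 8x. Since p(0) = det(-L) = 0, x divides p(x). The eigenvalues sum to 14, which equals trace(L) = 2|E|.

x^8 - 14x^7 + 63x^6 - 140x^5 + 175x^4 - 126x^3 + 49x^2 - 8x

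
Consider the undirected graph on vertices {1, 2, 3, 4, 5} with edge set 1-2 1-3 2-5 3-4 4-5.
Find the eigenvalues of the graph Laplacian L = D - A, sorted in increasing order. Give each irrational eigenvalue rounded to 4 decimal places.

[0, 1.3820, 1.3820, 3.6180, 3.6180]

Reading degrees in the order [1, 2, 3, 4, 5] gives [2, 2, 2, 2, 2]; set D = diag(2, 2, 2, 2, 2) and form L = D - A. L is symmetric positive semidefinite, so every eigenvalue is real and nonnegative. By the matrix-tree theorem the graph has (1/5) * product of the nonzero eigenvalues = 5 spanning trees.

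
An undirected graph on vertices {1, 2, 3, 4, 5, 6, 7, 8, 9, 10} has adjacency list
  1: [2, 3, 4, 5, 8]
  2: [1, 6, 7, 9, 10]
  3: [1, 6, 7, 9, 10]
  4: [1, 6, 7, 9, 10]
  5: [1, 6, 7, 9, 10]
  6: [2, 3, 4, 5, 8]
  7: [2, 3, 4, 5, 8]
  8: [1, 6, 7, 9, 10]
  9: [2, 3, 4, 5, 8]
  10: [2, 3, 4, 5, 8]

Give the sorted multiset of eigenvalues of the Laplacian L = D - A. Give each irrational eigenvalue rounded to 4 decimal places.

[0, 5, 5, 5, 5, 5, 5, 5, 5, 10]

Each diagonal entry of L is the vertex degree and each off-diagonal entry is -1 where an edge is present, 0 otherwise; in the order [1, 2, 3, 4, 5, 6, 7, 8, 9, 10] the diagonal is [5, 5, 5, 5, 5, 5, 5, 5, 5, 5]. Diagonalising L (or applying a numerical eigensolver to the 10x10 matrix) gives the spectrum above. The single zero eigenvalue shows the graph is connected. The largest eigenvalue, 10, is at most the vertex count 10. The eigenvalues sum to 50, which equals trace(L) = 2|E|.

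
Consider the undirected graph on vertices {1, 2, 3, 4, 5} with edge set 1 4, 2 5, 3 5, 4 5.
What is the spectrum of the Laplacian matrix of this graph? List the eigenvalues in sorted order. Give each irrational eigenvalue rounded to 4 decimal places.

[0, 0.5188, 1, 2.3111, 4.1701]

Reading degrees in the order [1, 2, 3, 4, 5] gives [1, 1, 1, 2, 3]; set D = diag(1, 1, 1, 2, 3) and form L = D - A. The multiplicity of 0 as a Laplacian eigenvalue equals the number of connected components. The single zero eigenvalue shows the graph is connected. The eigenvalues sum to 8, which equals trace(L) = 2|E|. By the matrix-tree theorem the graph has (1/5) * product of the nonzero eigenvalues = 1 spanning tree.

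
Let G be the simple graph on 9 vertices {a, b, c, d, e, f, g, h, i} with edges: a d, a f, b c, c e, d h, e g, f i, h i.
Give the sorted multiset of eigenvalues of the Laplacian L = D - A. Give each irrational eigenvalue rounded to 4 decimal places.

Reading degrees in the order [a, b, c, d, e, f, g, h, i] gives [2, 1, 2, 2, 2, 2, 1, 2, 2]; set D = diag(2, 1, 2, 2, 2, 2, 1, 2, 2) and form L = D - A. L is symmetric positive semidefinite, so every eigenvalue is real and nonnegative. The 2 zero eigenvalues correspond to the 2 connected components. The largest eigenvalue, 3.6180, is at most the vertex count 9.

[0, 0, 0.5858, 1.3820, 1.3820, 2, 3.4142, 3.6180, 3.6180]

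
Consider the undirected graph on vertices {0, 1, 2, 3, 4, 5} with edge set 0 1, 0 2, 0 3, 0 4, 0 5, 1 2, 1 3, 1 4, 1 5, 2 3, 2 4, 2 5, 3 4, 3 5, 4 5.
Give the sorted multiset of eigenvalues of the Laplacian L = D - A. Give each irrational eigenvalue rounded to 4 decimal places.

Each diagonal entry of L is the vertex degree and each off-diagonal entry is -1 where an edge is present, 0 otherwise; in the order [0, 1, 2, 3, 4, 5] the diagonal is [5, 5, 5, 5, 5, 5]. Diagonalising L (or applying a numerical eigensolver to the 6x6 matrix) gives the spectrum above. The single zero eigenvalue shows the graph is connected. The eigenvalues sum to 30, which equals trace(L) = 2|E|. There is one zero in the spectrum, matching the 1 component.

[0, 6, 6, 6, 6, 6]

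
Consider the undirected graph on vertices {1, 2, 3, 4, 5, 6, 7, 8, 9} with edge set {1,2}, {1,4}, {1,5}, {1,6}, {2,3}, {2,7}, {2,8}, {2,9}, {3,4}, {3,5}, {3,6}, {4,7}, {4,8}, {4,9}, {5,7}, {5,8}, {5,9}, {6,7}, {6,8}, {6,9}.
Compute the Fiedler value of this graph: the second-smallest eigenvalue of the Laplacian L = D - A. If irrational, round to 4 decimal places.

4

Each diagonal entry of L is the vertex degree and each off-diagonal entry is -1 where an edge is present, 0 otherwise; in the order [1, 2, 3, 4, 5, 6, 7, 8, 9] the diagonal is [4, 5, 4, 5, 5, 5, 4, 4, 4]. The smallest Laplacian eigenvalue is always 0. The next one, lambda_2 = 4, measures how hard the graph is to disconnect: larger values mean better connectivity. By the matrix-tree theorem the graph has (1/9) * product of the nonzero eigenvalues = 32000 spanning trees. The largest eigenvalue, 9, is at most the vertex count 9.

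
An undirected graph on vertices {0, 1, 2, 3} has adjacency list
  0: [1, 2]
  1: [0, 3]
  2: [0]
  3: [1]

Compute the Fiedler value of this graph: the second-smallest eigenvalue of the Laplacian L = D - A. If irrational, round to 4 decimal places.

0.5858

Reading degrees in the order [0, 1, 2, 3] gives [2, 2, 1, 1]; set D = diag(2, 2, 1, 1) and form L = D - A. Computing the eigenvalues of L and sorting gives [0, 0.5858, 2, 3.4142]. The Fiedler value lambda_2 = 0.5858 is strictly positive, so the graph is connected.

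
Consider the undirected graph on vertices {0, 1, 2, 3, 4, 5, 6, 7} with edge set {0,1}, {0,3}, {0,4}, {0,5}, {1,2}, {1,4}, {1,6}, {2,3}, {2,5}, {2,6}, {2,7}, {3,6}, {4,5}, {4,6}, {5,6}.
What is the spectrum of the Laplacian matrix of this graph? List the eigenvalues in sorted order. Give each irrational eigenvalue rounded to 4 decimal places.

Reading degrees in the order [0, 1, 2, 3, 4, 5, 6, 7] gives [4, 4, 5, 3, 4, 4, 5, 1]; set D = diag(4, 4, 5, 3, 4, 4, 5, 1) and form L = D - A. The multiplicity of 0 as a Laplacian eigenvalue equals the number of connected components.

[0, 0.9092, 2.8341, 4, 4, 4.9575, 6.3949, 6.9043]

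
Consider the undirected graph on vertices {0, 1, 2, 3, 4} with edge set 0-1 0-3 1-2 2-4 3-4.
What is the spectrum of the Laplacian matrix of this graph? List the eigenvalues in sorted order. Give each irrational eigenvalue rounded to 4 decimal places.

With the vertex order [0, 1, 2, 3, 4], the degrees are [2, 2, 2, 2, 2], giving D = diag(2, 2, 2, 2, 2) and L = D - A. Diagonalising L (or applying a numerical eigensolver to the 5x5 matrix) gives the spectrum above.

[0, 1.3820, 1.3820, 3.6180, 3.6180]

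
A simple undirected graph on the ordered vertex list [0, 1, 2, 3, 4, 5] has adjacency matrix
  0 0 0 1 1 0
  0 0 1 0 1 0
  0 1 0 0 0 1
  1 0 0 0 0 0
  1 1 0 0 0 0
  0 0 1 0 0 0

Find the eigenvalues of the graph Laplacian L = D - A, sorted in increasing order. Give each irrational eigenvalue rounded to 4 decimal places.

With the vertex order [0, 1, 2, 3, 4, 5], the degrees are [2, 2, 2, 1, 2, 1], giving D = diag(2, 2, 2, 1, 2, 1) and L = D - A. The multiplicity of 0 as a Laplacian eigenvalue equals the number of connected components. The single zero eigenvalue shows the graph is connected. By the matrix-tree theorem the graph has (1/6) * product of the nonzero eigenvalues = 1 spanning tree.

[0, 0.2679, 1, 2, 3, 3.7321]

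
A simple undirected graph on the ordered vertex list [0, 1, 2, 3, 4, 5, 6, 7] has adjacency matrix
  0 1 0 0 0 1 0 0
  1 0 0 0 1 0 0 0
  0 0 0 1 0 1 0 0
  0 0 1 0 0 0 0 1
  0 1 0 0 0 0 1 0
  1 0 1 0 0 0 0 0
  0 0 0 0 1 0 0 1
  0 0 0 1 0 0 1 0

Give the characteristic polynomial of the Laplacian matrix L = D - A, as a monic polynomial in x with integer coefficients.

x^8 - 16x^7 + 104x^6 - 352x^5 + 660x^4 - 672x^3 + 336x^2 - 64x

Each diagonal entry of L is the vertex degree and each off-diagonal entry is -1 where an edge is present, 0 otherwise; in the order [0, 1, 2, 3, 4, 5, 6, 7] the diagonal is [2, 2, 2, 2, 2, 2, 2, 2]. Computing det(xI - L) by cofactor expansion (or equivalently via sum-over-permutations) gives x^8 - 16x^7 + 104x^6 - 352x^5 + 660x^4 - 672x^3 + 336x^2 - 64x. Since p(0) = det(-L) = 0, x divides p(x). By the matrix-tree theorem the graph has (1/8) * product of the nonzero eigenvalues = 8 spanning trees. There is one zero in the spectrum, matching the 1 component.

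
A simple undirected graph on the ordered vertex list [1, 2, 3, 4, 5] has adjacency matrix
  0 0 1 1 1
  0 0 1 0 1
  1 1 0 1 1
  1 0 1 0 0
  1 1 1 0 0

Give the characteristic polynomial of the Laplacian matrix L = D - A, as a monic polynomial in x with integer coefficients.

With the vertex order [1, 2, 3, 4, 5], the degrees are [3, 2, 4, 2, 3], giving D = diag(3, 2, 4, 2, 3) and L = D - A. L has integer entries, so p(x) = det(xI - L) has integer coefficients. Expanding the determinant yields x^5 - 14x^4 + 70x^3 - 146x^2 + 105x. Since p(0) = det(-L) = 0, x divides p(x). The largest eigenvalue, 5, is at most the vertex count 5.

x^5 - 14x^4 + 70x^3 - 146x^2 + 105x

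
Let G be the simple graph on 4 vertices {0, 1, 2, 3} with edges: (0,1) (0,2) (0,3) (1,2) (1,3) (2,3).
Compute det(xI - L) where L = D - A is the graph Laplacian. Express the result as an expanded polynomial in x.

x^4 - 12x^3 + 48x^2 - 64x

With the vertex order [0, 1, 2, 3], the degrees are [3, 3, 3, 3], giving D = diag(3, 3, 3, 3) and L = D - A. Computing det(xI - L) by cofactor expansion (or equivalently via sum-over-permutations) gives x^4 - 12x^3 + 48x^2 - 64x. The constant term is 0 because L is singular (the all-ones vector lies in its kernel). By the matrix-tree theorem the graph has (1/4) * product of the nonzero eigenvalues = 16 spanning trees. There is one zero in the spectrum, matching the 1 component.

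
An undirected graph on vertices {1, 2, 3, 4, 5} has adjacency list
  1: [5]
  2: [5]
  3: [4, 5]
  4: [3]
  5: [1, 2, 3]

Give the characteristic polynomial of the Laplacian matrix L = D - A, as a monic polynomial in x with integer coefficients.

With the vertex order [1, 2, 3, 4, 5], the degrees are [1, 1, 2, 1, 3], giving D = diag(1, 1, 2, 1, 3) and L = D - A. Computing det(xI - L) by cofactor expansion (or equivalently via sum-over-permutations) gives x^5 - 8x^4 + 20x^3 - 18x^2 + 5x. Since p(0) = det(-L) = 0, x divides p(x). There is one zero in the spectrum, matching the 1 component.

x^5 - 8x^4 + 20x^3 - 18x^2 + 5x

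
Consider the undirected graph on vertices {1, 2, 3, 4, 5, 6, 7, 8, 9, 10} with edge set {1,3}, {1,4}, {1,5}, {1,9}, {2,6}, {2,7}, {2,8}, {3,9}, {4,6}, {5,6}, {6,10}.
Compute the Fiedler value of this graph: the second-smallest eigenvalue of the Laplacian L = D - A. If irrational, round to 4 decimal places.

0.2550

Each diagonal entry of L is the vertex degree and each off-diagonal entry is -1 where an edge is present, 0 otherwise; in the order [1, 2, 3, 4, 5, 6, 7, 8, 9, 10] the diagonal is [4, 3, 2, 2, 2, 4, 1, 1, 2, 1]. The smallest Laplacian eigenvalue is always 0. The next one, lambda_2 = 0.2550, measures how hard the graph is to disconnect: larger values mean better connectivity. There is one zero in the spectrum, matching the 1 component.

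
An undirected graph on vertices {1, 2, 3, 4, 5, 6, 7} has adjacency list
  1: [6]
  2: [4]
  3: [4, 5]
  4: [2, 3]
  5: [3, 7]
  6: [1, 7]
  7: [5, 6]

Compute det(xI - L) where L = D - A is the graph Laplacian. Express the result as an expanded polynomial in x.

x^7 - 12x^6 + 55x^5 - 120x^4 + 126x^3 - 56x^2 + 7x

Reading degrees in the order [1, 2, 3, 4, 5, 6, 7] gives [1, 1, 2, 2, 2, 2, 2]; set D = diag(1, 1, 2, 2, 2, 2, 2) and form L = D - A. Computing det(xI - L) by cofactor expansion (or equivalently via sum-over-permutations) gives x^7 - 12x^6 + 55x^5 - 120x^4 + 126x^3 - 56x^2 + 7x. The constant term is 0 because L is singular (the all-ones vector lies in its kernel). The largest eigenvalue, 3.8019, is at most the vertex count 7.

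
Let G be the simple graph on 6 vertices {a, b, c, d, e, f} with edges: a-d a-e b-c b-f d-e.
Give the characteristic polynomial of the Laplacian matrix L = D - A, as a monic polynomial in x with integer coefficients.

x^6 - 10x^5 + 36x^4 - 54x^3 + 27x^2

Reading degrees in the order [a, b, c, d, e, f] gives [2, 2, 1, 2, 2, 1]; set D = diag(2, 2, 1, 2, 2, 1) and form L = D - A. L has integer entries, so p(x) = det(xI - L) has integer coefficients. Expanding the determinant yields x^6 - 10x^5 + 36x^4 - 54x^3 + 27x^2. Since p(0) = det(-L) = 0, x divides p(x). The eigenvalues sum to 10, which equals trace(L) = 2|E|. The largest eigenvalue, 3, is at most the vertex count 6.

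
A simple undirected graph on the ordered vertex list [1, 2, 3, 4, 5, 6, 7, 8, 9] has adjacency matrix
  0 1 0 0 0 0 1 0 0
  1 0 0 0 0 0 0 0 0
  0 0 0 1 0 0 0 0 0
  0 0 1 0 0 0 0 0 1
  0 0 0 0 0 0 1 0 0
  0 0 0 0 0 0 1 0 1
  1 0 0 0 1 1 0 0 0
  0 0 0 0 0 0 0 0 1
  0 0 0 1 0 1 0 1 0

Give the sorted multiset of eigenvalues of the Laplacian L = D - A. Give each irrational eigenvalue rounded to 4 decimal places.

With the vertex order [1, 2, 3, 4, 5, 6, 7, 8, 9], the degrees are [2, 1, 1, 2, 1, 2, 3, 1, 3], giving D = diag(2, 1, 1, 2, 1, 2, 3, 1, 3) and L = D - A. L is symmetric positive semidefinite, so every eigenvalue is real and nonnegative. The single zero eigenvalue shows the graph is connected. The eigenvalues sum to 16, which equals trace(L) = 2|E|. The largest eigenvalue, 4.5231, is at most the vertex count 9.

[0, 0.1729, 0.5587, 0.6617, 1.4331, 2.2091, 2.4851, 3.9563, 4.5231]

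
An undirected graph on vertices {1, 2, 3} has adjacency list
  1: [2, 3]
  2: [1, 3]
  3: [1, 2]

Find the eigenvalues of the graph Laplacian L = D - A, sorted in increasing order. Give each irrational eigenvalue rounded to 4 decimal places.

Reading degrees in the order [1, 2, 3] gives [2, 2, 2]; set D = diag(2, 2, 2) and form L = D - A. Since every row of L sums to 0, the all-ones vector is in the kernel and 0 is an eigenvalue. There is one zero in the spectrum, matching the 1 component. By the matrix-tree theorem the graph has (1/3) * product of the nonzero eigenvalues = 3 spanning trees.

[0, 3, 3]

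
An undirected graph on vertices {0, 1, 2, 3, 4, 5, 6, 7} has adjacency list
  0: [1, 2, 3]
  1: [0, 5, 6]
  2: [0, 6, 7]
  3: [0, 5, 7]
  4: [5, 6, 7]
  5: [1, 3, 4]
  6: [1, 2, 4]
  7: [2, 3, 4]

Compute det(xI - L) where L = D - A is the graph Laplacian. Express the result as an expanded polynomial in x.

Reading degrees in the order [0, 1, 2, 3, 4, 5, 6, 7] gives [3, 3, 3, 3, 3, 3, 3, 3]; set D = diag(3, 3, 3, 3, 3, 3, 3, 3) and form L = D - A. L has integer entries, so p(x) = det(xI - L) has integer coefficients. Expanding the determinant yields x^8 - 24x^7 + 240x^6 - 1296x^5 + 4080x^4 - 7488x^3 + 7424x^2 - 3072x. The coefficient of x^7 equals -trace(L) = -24, matching the sum of degrees.

x^8 - 24x^7 + 240x^6 - 1296x^5 + 4080x^4 - 7488x^3 + 7424x^2 - 3072x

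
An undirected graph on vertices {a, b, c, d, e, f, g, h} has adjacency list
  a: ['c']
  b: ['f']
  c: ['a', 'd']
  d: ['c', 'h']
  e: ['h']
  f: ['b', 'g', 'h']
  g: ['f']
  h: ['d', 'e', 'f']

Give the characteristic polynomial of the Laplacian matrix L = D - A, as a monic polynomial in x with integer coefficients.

Each diagonal entry of L is the vertex degree and each off-diagonal entry is -1 where an edge is present, 0 otherwise; in the order [a, b, c, d, e, f, g, h] the diagonal is [1, 1, 2, 2, 1, 3, 1, 3]. L has integer entries, so p(x) = det(xI - L) has integer coefficients. Expanding the determinant yields x^8 - 14x^7 + 76x^6 - 204x^5 + 287x^4 - 208x^3 + 70x^2 - 8x. Since p(0) = det(-L) = 0, x divides p(x).

x^8 - 14x^7 + 76x^6 - 204x^5 + 287x^4 - 208x^3 + 70x^2 - 8x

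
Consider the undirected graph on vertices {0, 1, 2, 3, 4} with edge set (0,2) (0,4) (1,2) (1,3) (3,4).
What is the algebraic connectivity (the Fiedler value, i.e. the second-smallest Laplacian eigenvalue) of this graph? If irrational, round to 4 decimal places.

Reading degrees in the order [0, 1, 2, 3, 4] gives [2, 2, 2, 2, 2]; set D = diag(2, 2, 2, 2, 2) and form L = D - A. The sorted Laplacian eigenvalues are [0, 1.3820, 1.3820, 3.6180, 3.6180]; the algebraic connectivity is the second entry, 1.3820.

1.3820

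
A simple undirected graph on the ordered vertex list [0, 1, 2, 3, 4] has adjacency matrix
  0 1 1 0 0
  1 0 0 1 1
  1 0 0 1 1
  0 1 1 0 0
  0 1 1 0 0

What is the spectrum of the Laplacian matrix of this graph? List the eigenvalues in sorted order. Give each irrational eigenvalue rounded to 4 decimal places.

Each diagonal entry of L is the vertex degree and each off-diagonal entry is -1 where an edge is present, 0 otherwise; in the order [0, 1, 2, 3, 4] the diagonal is [2, 3, 3, 2, 2]. Since every row of L sums to 0, the all-ones vector is in the kernel and 0 is an eigenvalue. There is one zero in the spectrum, matching the 1 component.

[0, 2, 2, 3, 5]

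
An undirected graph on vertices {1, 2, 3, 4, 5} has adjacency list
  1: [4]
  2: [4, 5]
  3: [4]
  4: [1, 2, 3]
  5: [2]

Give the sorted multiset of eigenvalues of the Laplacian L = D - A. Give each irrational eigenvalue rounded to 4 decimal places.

With the vertex order [1, 2, 3, 4, 5], the degrees are [1, 2, 1, 3, 1], giving D = diag(1, 2, 1, 3, 1) and L = D - A. The multiplicity of 0 as a Laplacian eigenvalue equals the number of connected components. The single zero eigenvalue shows the graph is connected. By the matrix-tree theorem the graph has (1/5) * product of the nonzero eigenvalues = 1 spanning tree.

[0, 0.5188, 1, 2.3111, 4.1701]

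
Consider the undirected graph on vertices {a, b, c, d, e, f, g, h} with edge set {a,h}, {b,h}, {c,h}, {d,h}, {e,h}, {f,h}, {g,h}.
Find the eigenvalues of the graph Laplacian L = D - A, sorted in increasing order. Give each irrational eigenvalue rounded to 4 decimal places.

Reading degrees in the order [a, b, c, d, e, f, g, h] gives [1, 1, 1, 1, 1, 1, 1, 7]; set D = diag(1, 1, 1, 1, 1, 1, 1, 7) and form L = D - A. L is symmetric positive semidefinite, so every eigenvalue is real and nonnegative.

[0, 1, 1, 1, 1, 1, 1, 8]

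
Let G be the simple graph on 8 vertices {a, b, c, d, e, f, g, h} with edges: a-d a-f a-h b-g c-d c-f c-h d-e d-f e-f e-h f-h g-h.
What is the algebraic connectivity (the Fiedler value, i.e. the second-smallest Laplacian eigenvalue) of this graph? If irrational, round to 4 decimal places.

With the vertex order [a, b, c, d, e, f, g, h], the degrees are [3, 1, 3, 4, 3, 5, 2, 5], giving D = diag(3, 1, 3, 4, 3, 5, 2, 5) and L = D - A. The sorted Laplacian eigenvalues are [0, 0.4384, 2.4384, 3, 3, 4.5616, 6, 6.5616]; the algebraic connectivity is the second entry, 0.4384.

0.4384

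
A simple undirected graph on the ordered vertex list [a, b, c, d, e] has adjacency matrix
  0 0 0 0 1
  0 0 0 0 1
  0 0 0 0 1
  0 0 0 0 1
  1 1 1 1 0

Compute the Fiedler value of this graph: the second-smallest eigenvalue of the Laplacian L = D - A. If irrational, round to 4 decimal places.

Each diagonal entry of L is the vertex degree and each off-diagonal entry is -1 where an edge is present, 0 otherwise; in the order [a, b, c, d, e] the diagonal is [1, 1, 1, 1, 4]. The smallest Laplacian eigenvalue is always 0. The next one, lambda_2 = 1, measures how hard the graph is to disconnect: larger values mean better connectivity. The largest eigenvalue, 5, is at most the vertex count 5.

1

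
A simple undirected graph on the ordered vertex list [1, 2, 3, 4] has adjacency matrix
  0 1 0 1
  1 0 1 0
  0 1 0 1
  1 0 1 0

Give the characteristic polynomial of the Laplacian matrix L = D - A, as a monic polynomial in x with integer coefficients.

With the vertex order [1, 2, 3, 4], the degrees are [2, 2, 2, 2], giving D = diag(2, 2, 2, 2) and L = D - A. The eigenvalues of L are [0, 2, 2, 4]; the characteristic polynomial is the product of (x - lambda_i), which multiplies out to x^4 - 8x^3 + 20x^2 - 16x. The constant term is 0 because L is singular (the all-ones vector lies in its kernel). There is one zero in the spectrum, matching the 1 component.

x^4 - 8x^3 + 20x^2 - 16x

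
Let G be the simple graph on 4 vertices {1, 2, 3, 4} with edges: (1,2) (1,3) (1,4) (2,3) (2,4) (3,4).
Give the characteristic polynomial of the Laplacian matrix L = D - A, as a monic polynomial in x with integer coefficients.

x^4 - 12x^3 + 48x^2 - 64x

With the vertex order [1, 2, 3, 4], the degrees are [3, 3, 3, 3], giving D = diag(3, 3, 3, 3) and L = D - A. The eigenvalues of L are [0, 4, 4, 4]; the characteristic polynomial is the product of (x - lambda_i), which multiplies out to x^4 - 12x^3 + 48x^2 - 64x. The coefficient of x^3 equals -trace(L) = -12, matching the sum of degrees. The largest eigenvalue, 4, is at most the vertex count 4. The eigenvalues sum to 12, which equals trace(L) = 2|E|.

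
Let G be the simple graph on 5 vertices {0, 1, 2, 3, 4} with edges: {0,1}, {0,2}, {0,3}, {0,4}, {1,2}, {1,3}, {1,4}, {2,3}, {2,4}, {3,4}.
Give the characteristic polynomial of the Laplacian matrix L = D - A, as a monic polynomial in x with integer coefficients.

x^5 - 20x^4 + 150x^3 - 500x^2 + 625x

Each diagonal entry of L is the vertex degree and each off-diagonal entry is -1 where an edge is present, 0 otherwise; in the order [0, 1, 2, 3, 4] the diagonal is [4, 4, 4, 4, 4]. Computing det(xI - L) by cofactor expansion (or equivalently via sum-over-permutations) gives x^5 - 20x^4 + 150x^3 - 500x^2 + 625x. Since p(0) = det(-L) = 0, x divides p(x).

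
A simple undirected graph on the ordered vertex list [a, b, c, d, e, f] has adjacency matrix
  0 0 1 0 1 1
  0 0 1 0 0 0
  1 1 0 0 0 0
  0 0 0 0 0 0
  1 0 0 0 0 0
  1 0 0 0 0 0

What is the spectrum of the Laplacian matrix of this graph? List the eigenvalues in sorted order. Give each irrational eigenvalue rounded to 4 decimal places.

Each diagonal entry of L is the vertex degree and each off-diagonal entry is -1 where an edge is present, 0 otherwise; in the order [a, b, c, d, e, f] the diagonal is [3, 1, 2, 0, 1, 1]. L is symmetric positive semidefinite, so every eigenvalue is real and nonnegative. The 2 zero eigenvalues correspond to the 2 connected components. The largest eigenvalue, 4.1701, is at most the vertex count 6.

[0, 0, 0.5188, 1, 2.3111, 4.1701]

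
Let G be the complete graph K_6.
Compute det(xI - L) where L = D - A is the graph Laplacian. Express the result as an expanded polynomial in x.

x^6 - 30x^5 + 360x^4 - 2160x^3 + 6480x^2 - 7776x

The graph has 6 vertices and degree multiset [5, 5, 5, 5, 5, 5]; D is the diagonal matrix of degrees and L = D - A. The eigenvalues of L are [0, 6, 6, 6, 6, 6]; the characteristic polynomial is the product of (x - lambda_i), which multiplies out to x^6 - 30x^5 + 360x^4 - 2160x^3 + 6480x^2 - 7776x. Since p(0) = det(-L) = 0, x divides p(x). The largest eigenvalue, 6, is at most the vertex count 6.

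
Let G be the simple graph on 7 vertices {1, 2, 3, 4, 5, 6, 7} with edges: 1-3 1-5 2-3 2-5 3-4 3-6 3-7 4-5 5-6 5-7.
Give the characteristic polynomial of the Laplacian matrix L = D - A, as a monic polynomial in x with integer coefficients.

Reading degrees in the order [1, 2, 3, 4, 5, 6, 7] gives [2, 2, 5, 2, 5, 2, 2]; set D = diag(2, 2, 5, 2, 5, 2, 2) and form L = D - A. The eigenvalues of L are [0, 2, 2, 2, 2, 5, 7]; the characteristic polynomial is the product of (x - lambda_i), which multiplies out to x^7 - 20x^6 + 155x^5 - 600x^4 + 1240x^3 - 1312x^2 + 560x. Since p(0) = det(-L) = 0, x divides p(x). The largest eigenvalue, 7, is at most the vertex count 7. The eigenvalues sum to 20, which equals trace(L) = 2|E|.

x^7 - 20x^6 + 155x^5 - 600x^4 + 1240x^3 - 1312x^2 + 560x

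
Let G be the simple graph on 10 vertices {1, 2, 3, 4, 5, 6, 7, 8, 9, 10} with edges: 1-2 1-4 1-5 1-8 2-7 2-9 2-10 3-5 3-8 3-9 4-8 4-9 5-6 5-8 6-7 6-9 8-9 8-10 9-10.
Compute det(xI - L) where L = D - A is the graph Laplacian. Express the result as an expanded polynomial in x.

Each diagonal entry of L is the vertex degree and each off-diagonal entry is -1 where an edge is present, 0 otherwise; in the order [1, 2, 3, 4, 5, 6, 7, 8, 9, 10] the diagonal is [4, 4, 3, 3, 4, 3, 2, 6, 6, 3]. Computing det(xI - L) by cofactor expansion (or equivalently via sum-over-permutations) gives x^10 - 38x^9 + 623x^8 - 5776x^7 + 33329x^6 - 123958x^5 + 296703x^4 - 439904x^3 + 365684x^2 - 129400x. The constant term is 0 because L is singular (the all-ones vector lies in its kernel). The largest eigenvalue, 7.6741, is at most the vertex count 10. By the matrix-tree theorem the graph has (1/10) * product of the nonzero eigenvalues = 12940 spanning trees.

x^10 - 38x^9 + 623x^8 - 5776x^7 + 33329x^6 - 123958x^5 + 296703x^4 - 439904x^3 + 365684x^2 - 129400x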